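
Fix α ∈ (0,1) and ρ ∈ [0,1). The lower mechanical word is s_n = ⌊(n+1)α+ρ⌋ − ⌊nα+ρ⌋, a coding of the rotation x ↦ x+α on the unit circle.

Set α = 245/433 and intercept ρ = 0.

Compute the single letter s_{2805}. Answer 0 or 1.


(n+1)α + ρ = (2806·245) / 433 = 687470/433
nα + ρ     = (2805·245) / 433 = 687225/433
⌊687470/433⌋ = 1587,  ⌊687225/433⌋ = 1587
s_{2805} = 1587 − 1587 = 0

0


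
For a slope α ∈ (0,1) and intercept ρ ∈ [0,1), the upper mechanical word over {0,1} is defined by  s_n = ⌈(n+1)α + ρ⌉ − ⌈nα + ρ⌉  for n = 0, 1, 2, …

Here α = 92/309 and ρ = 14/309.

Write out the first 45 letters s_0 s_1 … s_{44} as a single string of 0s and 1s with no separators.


n=0: ⌈(1·92+14)/309⌉ − ⌈(0·92+14)/309⌉ = ⌈106/309⌉ − ⌈14/309⌉ = 1 − 1 = 0
n=1: ⌈(2·92+14)/309⌉ − ⌈(1·92+14)/309⌉ = ⌈198/309⌉ − ⌈106/309⌉ = 1 − 1 = 0
n=2: ⌈(3·92+14)/309⌉ − ⌈(2·92+14)/309⌉ = ⌈290/309⌉ − ⌈198/309⌉ = 1 − 1 = 0
n=3: ⌈(4·92+14)/309⌉ − ⌈(3·92+14)/309⌉ = ⌈382/309⌉ − ⌈290/309⌉ = 2 − 1 = 1
n=4: ⌈(5·92+14)/309⌉ − ⌈(4·92+14)/309⌉ = ⌈474/309⌉ − ⌈382/309⌉ = 2 − 2 = 0
n=5: ⌈(6·92+14)/309⌉ − ⌈(5·92+14)/309⌉ = ⌈566/309⌉ − ⌈474/309⌉ = 2 − 2 = 0
n=6: ⌈(7·92+14)/309⌉ − ⌈(6·92+14)/309⌉ = ⌈658/309⌉ − ⌈566/309⌉ = 3 − 2 = 1
n=7: ⌈(8·92+14)/309⌉ − ⌈(7·92+14)/309⌉ = ⌈750/309⌉ − ⌈658/309⌉ = 3 − 3 = 0
n=8: ⌈(9·92+14)/309⌉ − ⌈(8·92+14)/309⌉ = ⌈842/309⌉ − ⌈750/309⌉ = 3 − 3 = 0
n=9: ⌈(10·92+14)/309⌉ − ⌈(9·92+14)/309⌉ = ⌈934/309⌉ − ⌈842/309⌉ = 4 − 3 = 1
n=10: ⌈(11·92+14)/309⌉ − ⌈(10·92+14)/309⌉ = ⌈1026/309⌉ − ⌈934/309⌉ = 4 − 4 = 0
n=11: ⌈(12·92+14)/309⌉ − ⌈(11·92+14)/309⌉ = ⌈1118/309⌉ − ⌈1026/309⌉ = 4 − 4 = 0
n=12: ⌈(13·92+14)/309⌉ − ⌈(12·92+14)/309⌉ = ⌈1210/309⌉ − ⌈1118/309⌉ = 4 − 4 = 0
n=13: ⌈(14·92+14)/309⌉ − ⌈(13·92+14)/309⌉ = ⌈1302/309⌉ − ⌈1210/309⌉ = 5 − 4 = 1
n=14: ⌈(15·92+14)/309⌉ − ⌈(14·92+14)/309⌉ = ⌈1394/309⌉ − ⌈1302/309⌉ = 5 − 5 = 0
n=15: ⌈(16·92+14)/309⌉ − ⌈(15·92+14)/309⌉ = ⌈1486/309⌉ − ⌈1394/309⌉ = 5 − 5 = 0
n=16: ⌈(17·92+14)/309⌉ − ⌈(16·92+14)/309⌉ = ⌈1578/309⌉ − ⌈1486/309⌉ = 6 − 5 = 1
n=17: ⌈(18·92+14)/309⌉ − ⌈(17·92+14)/309⌉ = ⌈1670/309⌉ − ⌈1578/309⌉ = 6 − 6 = 0
n=18: ⌈(19·92+14)/309⌉ − ⌈(18·92+14)/309⌉ = ⌈1762/309⌉ − ⌈1670/309⌉ = 6 − 6 = 0
n=19: ⌈(20·92+14)/309⌉ − ⌈(19·92+14)/309⌉ = ⌈1854/309⌉ − ⌈1762/309⌉ = 6 − 6 = 0
n=20: ⌈(21·92+14)/309⌉ − ⌈(20·92+14)/309⌉ = ⌈1946/309⌉ − ⌈1854/309⌉ = 7 − 6 = 1
n=21: ⌈(22·92+14)/309⌉ − ⌈(21·92+14)/309⌉ = ⌈2038/309⌉ − ⌈1946/309⌉ = 7 − 7 = 0
n=22: ⌈(23·92+14)/309⌉ − ⌈(22·92+14)/309⌉ = ⌈2130/309⌉ − ⌈2038/309⌉ = 7 − 7 = 0
n=23: ⌈(24·92+14)/309⌉ − ⌈(23·92+14)/309⌉ = ⌈2222/309⌉ − ⌈2130/309⌉ = 8 − 7 = 1
n=24: ⌈(25·92+14)/309⌉ − ⌈(24·92+14)/309⌉ = ⌈2314/309⌉ − ⌈2222/309⌉ = 8 − 8 = 0
n=25: ⌈(26·92+14)/309⌉ − ⌈(25·92+14)/309⌉ = ⌈2406/309⌉ − ⌈2314/309⌉ = 8 − 8 = 0
n=26: ⌈(27·92+14)/309⌉ − ⌈(26·92+14)/309⌉ = ⌈2498/309⌉ − ⌈2406/309⌉ = 9 − 8 = 1
n=27: ⌈(28·92+14)/309⌉ − ⌈(27·92+14)/309⌉ = ⌈2590/309⌉ − ⌈2498/309⌉ = 9 − 9 = 0
n=28: ⌈(29·92+14)/309⌉ − ⌈(28·92+14)/309⌉ = ⌈2682/309⌉ − ⌈2590/309⌉ = 9 − 9 = 0
n=29: ⌈(30·92+14)/309⌉ − ⌈(29·92+14)/309⌉ = ⌈2774/309⌉ − ⌈2682/309⌉ = 9 − 9 = 0
n=30: ⌈(31·92+14)/309⌉ − ⌈(30·92+14)/309⌉ = ⌈2866/309⌉ − ⌈2774/309⌉ = 10 − 9 = 1
n=31: ⌈(32·92+14)/309⌉ − ⌈(31·92+14)/309⌉ = ⌈2958/309⌉ − ⌈2866/309⌉ = 10 − 10 = 0
n=32: ⌈(33·92+14)/309⌉ − ⌈(32·92+14)/309⌉ = ⌈3050/309⌉ − ⌈2958/309⌉ = 10 − 10 = 0
n=33: ⌈(34·92+14)/309⌉ − ⌈(33·92+14)/309⌉ = ⌈3142/309⌉ − ⌈3050/309⌉ = 11 − 10 = 1
n=34: ⌈(35·92+14)/309⌉ − ⌈(34·92+14)/309⌉ = ⌈3234/309⌉ − ⌈3142/309⌉ = 11 − 11 = 0
n=35: ⌈(36·92+14)/309⌉ − ⌈(35·92+14)/309⌉ = ⌈3326/309⌉ − ⌈3234/309⌉ = 11 − 11 = 0
n=36: ⌈(37·92+14)/309⌉ − ⌈(36·92+14)/309⌉ = ⌈3418/309⌉ − ⌈3326/309⌉ = 12 − 11 = 1
n=37: ⌈(38·92+14)/309⌉ − ⌈(37·92+14)/309⌉ = ⌈3510/309⌉ − ⌈3418/309⌉ = 12 − 12 = 0
n=38: ⌈(39·92+14)/309⌉ − ⌈(38·92+14)/309⌉ = ⌈3602/309⌉ − ⌈3510/309⌉ = 12 − 12 = 0
n=39: ⌈(40·92+14)/309⌉ − ⌈(39·92+14)/309⌉ = ⌈3694/309⌉ − ⌈3602/309⌉ = 12 − 12 = 0
n=40: ⌈(41·92+14)/309⌉ − ⌈(40·92+14)/309⌉ = ⌈3786/309⌉ − ⌈3694/309⌉ = 13 − 12 = 1
n=41: ⌈(42·92+14)/309⌉ − ⌈(41·92+14)/309⌉ = ⌈3878/309⌉ − ⌈3786/309⌉ = 13 − 13 = 0
n=42: ⌈(43·92+14)/309⌉ − ⌈(42·92+14)/309⌉ = ⌈3970/309⌉ − ⌈3878/309⌉ = 13 − 13 = 0
n=43: ⌈(44·92+14)/309⌉ − ⌈(43·92+14)/309⌉ = ⌈4062/309⌉ − ⌈3970/309⌉ = 14 − 13 = 1
n=44: ⌈(45·92+14)/309⌉ − ⌈(44·92+14)/309⌉ = ⌈4154/309⌉ − ⌈4062/309⌉ = 14 − 14 = 0

000100100100010010001001001000100100100010010


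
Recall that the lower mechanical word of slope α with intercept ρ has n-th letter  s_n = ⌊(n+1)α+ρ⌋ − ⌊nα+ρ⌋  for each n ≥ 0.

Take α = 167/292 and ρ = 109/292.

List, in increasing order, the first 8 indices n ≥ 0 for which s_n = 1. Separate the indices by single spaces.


1 2 4 6 8 9 11 13

n=0: ⌊276/292⌋−⌊109/292⌋ = 0−0 = 0
n=1: ⌊443/292⌋−⌊276/292⌋ = 1−0 = 1  ← one
n=2: ⌊610/292⌋−⌊443/292⌋ = 2−1 = 1  ← one
n=3: ⌊777/292⌋−⌊610/292⌋ = 2−2 = 0
n=4: ⌊944/292⌋−⌊777/292⌋ = 3−2 = 1  ← one
n=5: ⌊1111/292⌋−⌊944/292⌋ = 3−3 = 0
n=6: ⌊1278/292⌋−⌊1111/292⌋ = 4−3 = 1  ← one
n=7: ⌊1445/292⌋−⌊1278/292⌋ = 4−4 = 0
n=8: ⌊1612/292⌋−⌊1445/292⌋ = 5−4 = 1  ← one
n=9: ⌊1779/292⌋−⌊1612/292⌋ = 6−5 = 1  ← one
n=10: ⌊1946/292⌋−⌊1779/292⌋ = 6−6 = 0
n=11: ⌊2113/292⌋−⌊1946/292⌋ = 7−6 = 1  ← one
n=12: ⌊2280/292⌋−⌊2113/292⌋ = 7−7 = 0
n=13: ⌊2447/292⌋−⌊2280/292⌋ = 8−7 = 1  ← one
positions of the first 8 ones: 1 2 4 6 8 9 11 13


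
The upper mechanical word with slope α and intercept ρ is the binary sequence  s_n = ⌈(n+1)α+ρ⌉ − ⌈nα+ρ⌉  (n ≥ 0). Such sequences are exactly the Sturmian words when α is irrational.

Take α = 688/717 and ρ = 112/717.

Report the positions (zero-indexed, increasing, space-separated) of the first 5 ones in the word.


n=0: ⌈800/717⌉−⌈112/717⌉ = 2−1 = 1  ← one
n=1: ⌈1488/717⌉−⌈800/717⌉ = 3−2 = 1  ← one
n=2: ⌈2176/717⌉−⌈1488/717⌉ = 4−3 = 1  ← one
n=3: ⌈2864/717⌉−⌈2176/717⌉ = 4−4 = 0
n=4: ⌈3552/717⌉−⌈2864/717⌉ = 5−4 = 1  ← one
n=5: ⌈4240/717⌉−⌈3552/717⌉ = 6−5 = 1  ← one
positions of the first 5 ones: 0 1 2 4 5

0 1 2 4 5


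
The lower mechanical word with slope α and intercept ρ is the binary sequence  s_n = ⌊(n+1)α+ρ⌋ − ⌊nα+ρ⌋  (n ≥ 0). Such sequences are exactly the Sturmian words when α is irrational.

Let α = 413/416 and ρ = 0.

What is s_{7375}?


(n+1)α + ρ = (7376·413) / 416 = 3046288/416
nα + ρ     = (7375·413) / 416 = 3045875/416
⌊3046288/416⌋ = 7322,  ⌊3045875/416⌋ = 7321
s_{7375} = 7322 − 7321 = 1

1


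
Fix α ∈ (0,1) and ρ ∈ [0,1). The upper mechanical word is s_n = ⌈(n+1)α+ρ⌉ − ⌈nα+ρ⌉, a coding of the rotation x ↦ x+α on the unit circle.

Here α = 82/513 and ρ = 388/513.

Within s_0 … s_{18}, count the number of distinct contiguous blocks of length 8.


t_n = ⌈(n·82+388)/513⌉ for n = 0 … 19:
  n=0…9: ⌈388/513⌉=1 ⌈470/513⌉=1 ⌈552/513⌉=2 ⌈634/513⌉=2 ⌈716/513⌉=2 ⌈798/513⌉=2 ⌈880/513⌉=2 ⌈962/513⌉=2 ⌈1044/513⌉=3 ⌈1126/513⌉=3
  n=10…19: ⌈1208/513⌉=3 ⌈1290/513⌉=3 ⌈1372/513⌉=3 ⌈1454/513⌉=3 ⌈1536/513⌉=3 ⌈1618/513⌉=4 ⌈1700/513⌉=4 ⌈1782/513⌉=4 ⌈1864/513⌉=4 ⌈1946/513⌉=4
s_n = t_(n+1) − t_n for n = 0 … 18 gives
prefix = 0100000100000010000
slide a length-8 window over [0..7] … [11..18] (12 windows); first occurrence of each distinct factor:
  [  0..  7] 01000001
  [  1..  8] 10000010
  [  2..  9] 00000100
  [  3.. 10] 00001000
  [  4.. 11] 00010000
  [  5.. 12] 00100000
  [  6.. 13] 01000000
  [  7.. 14] 10000001
  [  8.. 15] 00000010
  (the other 3 windows repeat one of these)
distinct factors: {00000010, 00000100, 00001000, 00010000, 00100000, 01000000, 01000001, 10000001, 10000010}
count = 9  (Sturmian bound for length 8 is 9)

9


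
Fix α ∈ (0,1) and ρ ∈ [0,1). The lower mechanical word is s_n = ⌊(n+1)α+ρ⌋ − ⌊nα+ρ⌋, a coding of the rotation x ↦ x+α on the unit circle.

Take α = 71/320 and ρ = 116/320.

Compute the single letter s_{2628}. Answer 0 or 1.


0

(n+1)α + ρ = (2629·71 + 116) / 320 = 186775/320
nα + ρ     = (2628·71 + 116) / 320 = 186704/320
⌊186775/320⌋ = 583,  ⌊186704/320⌋ = 583
s_{2628} = 583 − 583 = 0


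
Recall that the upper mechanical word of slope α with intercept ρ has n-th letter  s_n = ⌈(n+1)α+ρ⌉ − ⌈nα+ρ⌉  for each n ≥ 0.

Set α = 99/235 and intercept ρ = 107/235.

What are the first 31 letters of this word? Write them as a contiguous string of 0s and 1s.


n=0: ⌈(1·99+107)/235⌉ − ⌈(0·99+107)/235⌉ = ⌈206/235⌉ − ⌈107/235⌉ = 1 − 1 = 0
n=1: ⌈(2·99+107)/235⌉ − ⌈(1·99+107)/235⌉ = ⌈305/235⌉ − ⌈206/235⌉ = 2 − 1 = 1
n=2: ⌈(3·99+107)/235⌉ − ⌈(2·99+107)/235⌉ = ⌈404/235⌉ − ⌈305/235⌉ = 2 − 2 = 0
n=3: ⌈(4·99+107)/235⌉ − ⌈(3·99+107)/235⌉ = ⌈503/235⌉ − ⌈404/235⌉ = 3 − 2 = 1
n=4: ⌈(5·99+107)/235⌉ − ⌈(4·99+107)/235⌉ = ⌈602/235⌉ − ⌈503/235⌉ = 3 − 3 = 0
n=5: ⌈(6·99+107)/235⌉ − ⌈(5·99+107)/235⌉ = ⌈701/235⌉ − ⌈602/235⌉ = 3 − 3 = 0
n=6: ⌈(7·99+107)/235⌉ − ⌈(6·99+107)/235⌉ = ⌈800/235⌉ − ⌈701/235⌉ = 4 − 3 = 1
n=7: ⌈(8·99+107)/235⌉ − ⌈(7·99+107)/235⌉ = ⌈899/235⌉ − ⌈800/235⌉ = 4 − 4 = 0
n=8: ⌈(9·99+107)/235⌉ − ⌈(8·99+107)/235⌉ = ⌈998/235⌉ − ⌈899/235⌉ = 5 − 4 = 1
n=9: ⌈(10·99+107)/235⌉ − ⌈(9·99+107)/235⌉ = ⌈1097/235⌉ − ⌈998/235⌉ = 5 − 5 = 0
n=10: ⌈(11·99+107)/235⌉ − ⌈(10·99+107)/235⌉ = ⌈1196/235⌉ − ⌈1097/235⌉ = 6 − 5 = 1
n=11: ⌈(12·99+107)/235⌉ − ⌈(11·99+107)/235⌉ = ⌈1295/235⌉ − ⌈1196/235⌉ = 6 − 6 = 0
n=12: ⌈(13·99+107)/235⌉ − ⌈(12·99+107)/235⌉ = ⌈1394/235⌉ − ⌈1295/235⌉ = 6 − 6 = 0
n=13: ⌈(14·99+107)/235⌉ − ⌈(13·99+107)/235⌉ = ⌈1493/235⌉ − ⌈1394/235⌉ = 7 − 6 = 1
n=14: ⌈(15·99+107)/235⌉ − ⌈(14·99+107)/235⌉ = ⌈1592/235⌉ − ⌈1493/235⌉ = 7 − 7 = 0
n=15: ⌈(16·99+107)/235⌉ − ⌈(15·99+107)/235⌉ = ⌈1691/235⌉ − ⌈1592/235⌉ = 8 − 7 = 1
n=16: ⌈(17·99+107)/235⌉ − ⌈(16·99+107)/235⌉ = ⌈1790/235⌉ − ⌈1691/235⌉ = 8 − 8 = 0
n=17: ⌈(18·99+107)/235⌉ − ⌈(17·99+107)/235⌉ = ⌈1889/235⌉ − ⌈1790/235⌉ = 9 − 8 = 1
n=18: ⌈(19·99+107)/235⌉ − ⌈(18·99+107)/235⌉ = ⌈1988/235⌉ − ⌈1889/235⌉ = 9 − 9 = 0
n=19: ⌈(20·99+107)/235⌉ − ⌈(19·99+107)/235⌉ = ⌈2087/235⌉ − ⌈1988/235⌉ = 9 − 9 = 0
n=20: ⌈(21·99+107)/235⌉ − ⌈(20·99+107)/235⌉ = ⌈2186/235⌉ − ⌈2087/235⌉ = 10 − 9 = 1
n=21: ⌈(22·99+107)/235⌉ − ⌈(21·99+107)/235⌉ = ⌈2285/235⌉ − ⌈2186/235⌉ = 10 − 10 = 0
n=22: ⌈(23·99+107)/235⌉ − ⌈(22·99+107)/235⌉ = ⌈2384/235⌉ − ⌈2285/235⌉ = 11 − 10 = 1
n=23: ⌈(24·99+107)/235⌉ − ⌈(23·99+107)/235⌉ = ⌈2483/235⌉ − ⌈2384/235⌉ = 11 − 11 = 0
n=24: ⌈(25·99+107)/235⌉ − ⌈(24·99+107)/235⌉ = ⌈2582/235⌉ − ⌈2483/235⌉ = 11 − 11 = 0
n=25: ⌈(26·99+107)/235⌉ − ⌈(25·99+107)/235⌉ = ⌈2681/235⌉ − ⌈2582/235⌉ = 12 − 11 = 1
n=26: ⌈(27·99+107)/235⌉ − ⌈(26·99+107)/235⌉ = ⌈2780/235⌉ − ⌈2681/235⌉ = 12 − 12 = 0
n=27: ⌈(28·99+107)/235⌉ − ⌈(27·99+107)/235⌉ = ⌈2879/235⌉ − ⌈2780/235⌉ = 13 − 12 = 1
n=28: ⌈(29·99+107)/235⌉ − ⌈(28·99+107)/235⌉ = ⌈2978/235⌉ − ⌈2879/235⌉ = 13 − 13 = 0
n=29: ⌈(30·99+107)/235⌉ − ⌈(29·99+107)/235⌉ = ⌈3077/235⌉ − ⌈2978/235⌉ = 14 − 13 = 1
n=30: ⌈(31·99+107)/235⌉ − ⌈(30·99+107)/235⌉ = ⌈3176/235⌉ − ⌈3077/235⌉ = 14 − 14 = 0

0101001010100101010010100101010


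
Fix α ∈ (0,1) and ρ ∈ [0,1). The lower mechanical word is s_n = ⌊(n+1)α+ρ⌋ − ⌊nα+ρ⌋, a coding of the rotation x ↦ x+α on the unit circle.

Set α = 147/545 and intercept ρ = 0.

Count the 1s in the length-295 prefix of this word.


79

#1s = Σ_{n=0}^{294} s_n = Σ_{n=0}^{294} (⌊(n+1)α+ρ⌋ − ⌊nα+ρ⌋)
the sum telescopes: every ⌊nα+ρ⌋ with 0 < n < 295 appears once with + and once with −, leaving ⌊295α+ρ⌋ − ⌊0·α+ρ⌋
295α + ρ = (295·147) / 545 = 43365/545
ρ = 0/545
⌊43365/545⌋ = 79,  ⌊0/545⌋ = 0
#1s = 79 − 0 = 79


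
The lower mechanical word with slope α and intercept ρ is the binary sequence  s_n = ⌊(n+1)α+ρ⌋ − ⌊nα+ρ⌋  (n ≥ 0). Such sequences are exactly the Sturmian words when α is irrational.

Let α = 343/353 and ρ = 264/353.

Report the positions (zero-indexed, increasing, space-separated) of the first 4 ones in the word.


0 1 2 3

n=0: ⌊607/353⌋−⌊264/353⌋ = 1−0 = 1  ← one
n=1: ⌊950/353⌋−⌊607/353⌋ = 2−1 = 1  ← one
n=2: ⌊1293/353⌋−⌊950/353⌋ = 3−2 = 1  ← one
n=3: ⌊1636/353⌋−⌊1293/353⌋ = 4−3 = 1  ← one
positions of the first 4 ones: 0 1 2 3


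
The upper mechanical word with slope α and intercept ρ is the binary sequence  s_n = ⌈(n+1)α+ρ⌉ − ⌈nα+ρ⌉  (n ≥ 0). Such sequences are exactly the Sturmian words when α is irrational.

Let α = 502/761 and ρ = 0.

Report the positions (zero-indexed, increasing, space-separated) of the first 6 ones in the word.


0 1 3 4 6 7

n=0: ⌈502/761⌉−⌈0/761⌉ = 1−0 = 1  ← one
n=1: ⌈1004/761⌉−⌈502/761⌉ = 2−1 = 1  ← one
n=2: ⌈1506/761⌉−⌈1004/761⌉ = 2−2 = 0
n=3: ⌈2008/761⌉−⌈1506/761⌉ = 3−2 = 1  ← one
n=4: ⌈2510/761⌉−⌈2008/761⌉ = 4−3 = 1  ← one
n=5: ⌈3012/761⌉−⌈2510/761⌉ = 4−4 = 0
n=6: ⌈3514/761⌉−⌈3012/761⌉ = 5−4 = 1  ← one
n=7: ⌈4016/761⌉−⌈3514/761⌉ = 6−5 = 1  ← one
positions of the first 6 ones: 0 1 3 4 6 7


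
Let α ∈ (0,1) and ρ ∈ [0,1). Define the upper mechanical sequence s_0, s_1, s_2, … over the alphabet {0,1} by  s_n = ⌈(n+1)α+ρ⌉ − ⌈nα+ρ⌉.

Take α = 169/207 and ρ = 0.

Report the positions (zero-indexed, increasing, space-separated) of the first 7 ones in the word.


0 1 2 3 4 6 7

n=0: ⌈169/207⌉−⌈0/207⌉ = 1−0 = 1  ← one
n=1: ⌈338/207⌉−⌈169/207⌉ = 2−1 = 1  ← one
n=2: ⌈507/207⌉−⌈338/207⌉ = 3−2 = 1  ← one
n=3: ⌈676/207⌉−⌈507/207⌉ = 4−3 = 1  ← one
n=4: ⌈845/207⌉−⌈676/207⌉ = 5−4 = 1  ← one
n=5: ⌈1014/207⌉−⌈845/207⌉ = 5−5 = 0
n=6: ⌈1183/207⌉−⌈1014/207⌉ = 6−5 = 1  ← one
n=7: ⌈1352/207⌉−⌈1183/207⌉ = 7−6 = 1  ← one
positions of the first 7 ones: 0 1 2 3 4 6 7


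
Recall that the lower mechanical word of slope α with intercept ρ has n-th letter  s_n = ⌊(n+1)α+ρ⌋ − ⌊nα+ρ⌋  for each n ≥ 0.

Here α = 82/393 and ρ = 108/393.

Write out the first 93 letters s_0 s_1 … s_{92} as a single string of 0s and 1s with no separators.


000100001000010001000010000100001000010001000010000100001000100001000010000100001000100001000

n=0: ⌊(1·82+108)/393⌋ − ⌊(0·82+108)/393⌋ = ⌊190/393⌋ − ⌊108/393⌋ = 0 − 0 = 0
n=1: ⌊(2·82+108)/393⌋ − ⌊(1·82+108)/393⌋ = ⌊272/393⌋ − ⌊190/393⌋ = 0 − 0 = 0
n=2: ⌊(3·82+108)/393⌋ − ⌊(2·82+108)/393⌋ = ⌊354/393⌋ − ⌊272/393⌋ = 0 − 0 = 0
n=3: ⌊(4·82+108)/393⌋ − ⌊(3·82+108)/393⌋ = ⌊436/393⌋ − ⌊354/393⌋ = 1 − 0 = 1
n=4: ⌊(5·82+108)/393⌋ − ⌊(4·82+108)/393⌋ = ⌊518/393⌋ − ⌊436/393⌋ = 1 − 1 = 0
n=5: ⌊(6·82+108)/393⌋ − ⌊(5·82+108)/393⌋ = ⌊600/393⌋ − ⌊518/393⌋ = 1 − 1 = 0
n=6: ⌊(7·82+108)/393⌋ − ⌊(6·82+108)/393⌋ = ⌊682/393⌋ − ⌊600/393⌋ = 1 − 1 = 0
n=7: ⌊(8·82+108)/393⌋ − ⌊(7·82+108)/393⌋ = ⌊764/393⌋ − ⌊682/393⌋ = 1 − 1 = 0
n=8: ⌊(9·82+108)/393⌋ − ⌊(8·82+108)/393⌋ = ⌊846/393⌋ − ⌊764/393⌋ = 2 − 1 = 1
n=9: ⌊(10·82+108)/393⌋ − ⌊(9·82+108)/393⌋ = ⌊928/393⌋ − ⌊846/393⌋ = 2 − 2 = 0
n=10: ⌊(11·82+108)/393⌋ − ⌊(10·82+108)/393⌋ = ⌊1010/393⌋ − ⌊928/393⌋ = 2 − 2 = 0
n=11: ⌊(12·82+108)/393⌋ − ⌊(11·82+108)/393⌋ = ⌊1092/393⌋ − ⌊1010/393⌋ = 2 − 2 = 0
n=12: ⌊(13·82+108)/393⌋ − ⌊(12·82+108)/393⌋ = ⌊1174/393⌋ − ⌊1092/393⌋ = 2 − 2 = 0
n=13: ⌊(14·82+108)/393⌋ − ⌊(13·82+108)/393⌋ = ⌊1256/393⌋ − ⌊1174/393⌋ = 3 − 2 = 1
n=14: ⌊(15·82+108)/393⌋ − ⌊(14·82+108)/393⌋ = ⌊1338/393⌋ − ⌊1256/393⌋ = 3 − 3 = 0
n=15: ⌊(16·82+108)/393⌋ − ⌊(15·82+108)/393⌋ = ⌊1420/393⌋ − ⌊1338/393⌋ = 3 − 3 = 0
n=16: ⌊(17·82+108)/393⌋ − ⌊(16·82+108)/393⌋ = ⌊1502/393⌋ − ⌊1420/393⌋ = 3 − 3 = 0
n=17: ⌊(18·82+108)/393⌋ − ⌊(17·82+108)/393⌋ = ⌊1584/393⌋ − ⌊1502/393⌋ = 4 − 3 = 1
n=18: ⌊(19·82+108)/393⌋ − ⌊(18·82+108)/393⌋ = ⌊1666/393⌋ − ⌊1584/393⌋ = 4 − 4 = 0
n=19: ⌊(20·82+108)/393⌋ − ⌊(19·82+108)/393⌋ = ⌊1748/393⌋ − ⌊1666/393⌋ = 4 − 4 = 0
n=20: ⌊(21·82+108)/393⌋ − ⌊(20·82+108)/393⌋ = ⌊1830/393⌋ − ⌊1748/393⌋ = 4 − 4 = 0
n=21: ⌊(22·82+108)/393⌋ − ⌊(21·82+108)/393⌋ = ⌊1912/393⌋ − ⌊1830/393⌋ = 4 − 4 = 0
n=22: ⌊(23·82+108)/393⌋ − ⌊(22·82+108)/393⌋ = ⌊1994/393⌋ − ⌊1912/393⌋ = 5 − 4 = 1
n=23: ⌊(24·82+108)/393⌋ − ⌊(23·82+108)/393⌋ = ⌊2076/393⌋ − ⌊1994/393⌋ = 5 − 5 = 0
n=24: ⌊(25·82+108)/393⌋ − ⌊(24·82+108)/393⌋ = ⌊2158/393⌋ − ⌊2076/393⌋ = 5 − 5 = 0
n=25: ⌊(26·82+108)/393⌋ − ⌊(25·82+108)/393⌋ = ⌊2240/393⌋ − ⌊2158/393⌋ = 5 − 5 = 0
n=26: ⌊(27·82+108)/393⌋ − ⌊(26·82+108)/393⌋ = ⌊2322/393⌋ − ⌊2240/393⌋ = 5 − 5 = 0
n=27: ⌊(28·82+108)/393⌋ − ⌊(27·82+108)/393⌋ = ⌊2404/393⌋ − ⌊2322/393⌋ = 6 − 5 = 1
n=28: ⌊(29·82+108)/393⌋ − ⌊(28·82+108)/393⌋ = ⌊2486/393⌋ − ⌊2404/393⌋ = 6 − 6 = 0
n=29: ⌊(30·82+108)/393⌋ − ⌊(29·82+108)/393⌋ = ⌊2568/393⌋ − ⌊2486/393⌋ = 6 − 6 = 0
n=30: ⌊(31·82+108)/393⌋ − ⌊(30·82+108)/393⌋ = ⌊2650/393⌋ − ⌊2568/393⌋ = 6 − 6 = 0
n=31: ⌊(32·82+108)/393⌋ − ⌊(31·82+108)/393⌋ = ⌊2732/393⌋ − ⌊2650/393⌋ = 6 − 6 = 0
n=32: ⌊(33·82+108)/393⌋ − ⌊(32·82+108)/393⌋ = ⌊2814/393⌋ − ⌊2732/393⌋ = 7 − 6 = 1
n=33: ⌊(34·82+108)/393⌋ − ⌊(33·82+108)/393⌋ = ⌊2896/393⌋ − ⌊2814/393⌋ = 7 − 7 = 0
n=34: ⌊(35·82+108)/393⌋ − ⌊(34·82+108)/393⌋ = ⌊2978/393⌋ − ⌊2896/393⌋ = 7 − 7 = 0
n=35: ⌊(36·82+108)/393⌋ − ⌊(35·82+108)/393⌋ = ⌊3060/393⌋ − ⌊2978/393⌋ = 7 − 7 = 0
n=36: ⌊(37·82+108)/393⌋ − ⌊(36·82+108)/393⌋ = ⌊3142/393⌋ − ⌊3060/393⌋ = 7 − 7 = 0
n=37: ⌊(38·82+108)/393⌋ − ⌊(37·82+108)/393⌋ = ⌊3224/393⌋ − ⌊3142/393⌋ = 8 − 7 = 1
n=38: ⌊(39·82+108)/393⌋ − ⌊(38·82+108)/393⌋ = ⌊3306/393⌋ − ⌊3224/393⌋ = 8 − 8 = 0
n=39: ⌊(40·82+108)/393⌋ − ⌊(39·82+108)/393⌋ = ⌊3388/393⌋ − ⌊3306/393⌋ = 8 − 8 = 0
n=40: ⌊(41·82+108)/393⌋ − ⌊(40·82+108)/393⌋ = ⌊3470/393⌋ − ⌊3388/393⌋ = 8 − 8 = 0
n=41: ⌊(42·82+108)/393⌋ − ⌊(41·82+108)/393⌋ = ⌊3552/393⌋ − ⌊3470/393⌋ = 9 − 8 = 1
n=42: ⌊(43·82+108)/393⌋ − ⌊(42·82+108)/393⌋ = ⌊3634/393⌋ − ⌊3552/393⌋ = 9 − 9 = 0
n=43: ⌊(44·82+108)/393⌋ − ⌊(43·82+108)/393⌋ = ⌊3716/393⌋ − ⌊3634/393⌋ = 9 − 9 = 0
n=44: ⌊(45·82+108)/393⌋ − ⌊(44·82+108)/393⌋ = ⌊3798/393⌋ − ⌊3716/393⌋ = 9 − 9 = 0
n=45: ⌊(46·82+108)/393⌋ − ⌊(45·82+108)/393⌋ = ⌊3880/393⌋ − ⌊3798/393⌋ = 9 − 9 = 0
n=46: ⌊(47·82+108)/393⌋ − ⌊(46·82+108)/393⌋ = ⌊3962/393⌋ − ⌊3880/393⌋ = 10 − 9 = 1
n=47: ⌊(48·82+108)/393⌋ − ⌊(47·82+108)/393⌋ = ⌊4044/393⌋ − ⌊3962/393⌋ = 10 − 10 = 0
n=48: ⌊(49·82+108)/393⌋ − ⌊(48·82+108)/393⌋ = ⌊4126/393⌋ − ⌊4044/393⌋ = 10 − 10 = 0
n=49: ⌊(50·82+108)/393⌋ − ⌊(49·82+108)/393⌋ = ⌊4208/393⌋ − ⌊4126/393⌋ = 10 − 10 = 0
n=50: ⌊(51·82+108)/393⌋ − ⌊(50·82+108)/393⌋ = ⌊4290/393⌋ − ⌊4208/393⌋ = 10 − 10 = 0
n=51: ⌊(52·82+108)/393⌋ − ⌊(51·82+108)/393⌋ = ⌊4372/393⌋ − ⌊4290/393⌋ = 11 − 10 = 1
n=52: ⌊(53·82+108)/393⌋ − ⌊(52·82+108)/393⌋ = ⌊4454/393⌋ − ⌊4372/393⌋ = 11 − 11 = 0
n=53: ⌊(54·82+108)/393⌋ − ⌊(53·82+108)/393⌋ = ⌊4536/393⌋ − ⌊4454/393⌋ = 11 − 11 = 0
n=54: ⌊(55·82+108)/393⌋ − ⌊(54·82+108)/393⌋ = ⌊4618/393⌋ − ⌊4536/393⌋ = 11 − 11 = 0
n=55: ⌊(56·82+108)/393⌋ − ⌊(55·82+108)/393⌋ = ⌊4700/393⌋ − ⌊4618/393⌋ = 11 − 11 = 0
n=56: ⌊(57·82+108)/393⌋ − ⌊(56·82+108)/393⌋ = ⌊4782/393⌋ − ⌊4700/393⌋ = 12 − 11 = 1
n=57: ⌊(58·82+108)/393⌋ − ⌊(57·82+108)/393⌋ = ⌊4864/393⌋ − ⌊4782/393⌋ = 12 − 12 = 0
n=58: ⌊(59·82+108)/393⌋ − ⌊(58·82+108)/393⌋ = ⌊4946/393⌋ − ⌊4864/393⌋ = 12 − 12 = 0
n=59: ⌊(60·82+108)/393⌋ − ⌊(59·82+108)/393⌋ = ⌊5028/393⌋ − ⌊4946/393⌋ = 12 − 12 = 0
n=60: ⌊(61·82+108)/393⌋ − ⌊(60·82+108)/393⌋ = ⌊5110/393⌋ − ⌊5028/393⌋ = 13 − 12 = 1
n=61: ⌊(62·82+108)/393⌋ − ⌊(61·82+108)/393⌋ = ⌊5192/393⌋ − ⌊5110/393⌋ = 13 − 13 = 0
n=62: ⌊(63·82+108)/393⌋ − ⌊(62·82+108)/393⌋ = ⌊5274/393⌋ − ⌊5192/393⌋ = 13 − 13 = 0
n=63: ⌊(64·82+108)/393⌋ − ⌊(63·82+108)/393⌋ = ⌊5356/393⌋ − ⌊5274/393⌋ = 13 − 13 = 0
n=64: ⌊(65·82+108)/393⌋ − ⌊(64·82+108)/393⌋ = ⌊5438/393⌋ − ⌊5356/393⌋ = 13 − 13 = 0
n=65: ⌊(66·82+108)/393⌋ − ⌊(65·82+108)/393⌋ = ⌊5520/393⌋ − ⌊5438/393⌋ = 14 − 13 = 1
n=66: ⌊(67·82+108)/393⌋ − ⌊(66·82+108)/393⌋ = ⌊5602/393⌋ − ⌊5520/393⌋ = 14 − 14 = 0
n=67: ⌊(68·82+108)/393⌋ − ⌊(67·82+108)/393⌋ = ⌊5684/393⌋ − ⌊5602/393⌋ = 14 − 14 = 0
n=68: ⌊(69·82+108)/393⌋ − ⌊(68·82+108)/393⌋ = ⌊5766/393⌋ − ⌊5684/393⌋ = 14 − 14 = 0
n=69: ⌊(70·82+108)/393⌋ − ⌊(69·82+108)/393⌋ = ⌊5848/393⌋ − ⌊5766/393⌋ = 14 − 14 = 0
n=70: ⌊(71·82+108)/393⌋ − ⌊(70·82+108)/393⌋ = ⌊5930/393⌋ − ⌊5848/393⌋ = 15 − 14 = 1
n=71: ⌊(72·82+108)/393⌋ − ⌊(71·82+108)/393⌋ = ⌊6012/393⌋ − ⌊5930/393⌋ = 15 − 15 = 0
n=72: ⌊(73·82+108)/393⌋ − ⌊(72·82+108)/393⌋ = ⌊6094/393⌋ − ⌊6012/393⌋ = 15 − 15 = 0
n=73: ⌊(74·82+108)/393⌋ − ⌊(73·82+108)/393⌋ = ⌊6176/393⌋ − ⌊6094/393⌋ = 15 − 15 = 0
n=74: ⌊(75·82+108)/393⌋ − ⌊(74·82+108)/393⌋ = ⌊6258/393⌋ − ⌊6176/393⌋ = 15 − 15 = 0
n=75: ⌊(76·82+108)/393⌋ − ⌊(75·82+108)/393⌋ = ⌊6340/393⌋ − ⌊6258/393⌋ = 16 − 15 = 1
n=76: ⌊(77·82+108)/393⌋ − ⌊(76·82+108)/393⌋ = ⌊6422/393⌋ − ⌊6340/393⌋ = 16 − 16 = 0
n=77: ⌊(78·82+108)/393⌋ − ⌊(77·82+108)/393⌋ = ⌊6504/393⌋ − ⌊6422/393⌋ = 16 − 16 = 0
n=78: ⌊(79·82+108)/393⌋ − ⌊(78·82+108)/393⌋ = ⌊6586/393⌋ − ⌊6504/393⌋ = 16 − 16 = 0
n=79: ⌊(80·82+108)/393⌋ − ⌊(79·82+108)/393⌋ = ⌊6668/393⌋ − ⌊6586/393⌋ = 16 − 16 = 0
n=80: ⌊(81·82+108)/393⌋ − ⌊(80·82+108)/393⌋ = ⌊6750/393⌋ − ⌊6668/393⌋ = 17 − 16 = 1
n=81: ⌊(82·82+108)/393⌋ − ⌊(81·82+108)/393⌋ = ⌊6832/393⌋ − ⌊6750/393⌋ = 17 − 17 = 0
n=82: ⌊(83·82+108)/393⌋ − ⌊(82·82+108)/393⌋ = ⌊6914/393⌋ − ⌊6832/393⌋ = 17 − 17 = 0
n=83: ⌊(84·82+108)/393⌋ − ⌊(83·82+108)/393⌋ = ⌊6996/393⌋ − ⌊6914/393⌋ = 17 − 17 = 0
n=84: ⌊(85·82+108)/393⌋ − ⌊(84·82+108)/393⌋ = ⌊7078/393⌋ − ⌊6996/393⌋ = 18 − 17 = 1
n=85: ⌊(86·82+108)/393⌋ − ⌊(85·82+108)/393⌋ = ⌊7160/393⌋ − ⌊7078/393⌋ = 18 − 18 = 0
n=86: ⌊(87·82+108)/393⌋ − ⌊(86·82+108)/393⌋ = ⌊7242/393⌋ − ⌊7160/393⌋ = 18 − 18 = 0
n=87: ⌊(88·82+108)/393⌋ − ⌊(87·82+108)/393⌋ = ⌊7324/393⌋ − ⌊7242/393⌋ = 18 − 18 = 0
n=88: ⌊(89·82+108)/393⌋ − ⌊(88·82+108)/393⌋ = ⌊7406/393⌋ − ⌊7324/393⌋ = 18 − 18 = 0
n=89: ⌊(90·82+108)/393⌋ − ⌊(89·82+108)/393⌋ = ⌊7488/393⌋ − ⌊7406/393⌋ = 19 − 18 = 1
n=90: ⌊(91·82+108)/393⌋ − ⌊(90·82+108)/393⌋ = ⌊7570/393⌋ − ⌊7488/393⌋ = 19 − 19 = 0
n=91: ⌊(92·82+108)/393⌋ − ⌊(91·82+108)/393⌋ = ⌊7652/393⌋ − ⌊7570/393⌋ = 19 − 19 = 0
n=92: ⌊(93·82+108)/393⌋ − ⌊(92·82+108)/393⌋ = ⌊7734/393⌋ − ⌊7652/393⌋ = 19 − 19 = 0


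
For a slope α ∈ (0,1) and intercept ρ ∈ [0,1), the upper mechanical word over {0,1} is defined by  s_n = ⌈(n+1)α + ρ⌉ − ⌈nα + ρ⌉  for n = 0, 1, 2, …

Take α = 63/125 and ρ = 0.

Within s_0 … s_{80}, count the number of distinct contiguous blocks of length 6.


3

t_n = ⌈(n·63)/125⌉ for n = 0 … 81:
  n=0…9: ⌈0/125⌉=0 ⌈63/125⌉=1 ⌈126/125⌉=2 ⌈189/125⌉=2 ⌈252/125⌉=3 ⌈315/125⌉=3 ⌈378/125⌉=4 ⌈441/125⌉=4 ⌈504/125⌉=5 ⌈567/125⌉=5
  n=10…19: ⌈630/125⌉=6 ⌈693/125⌉=6 ⌈756/125⌉=7 ⌈819/125⌉=7 ⌈882/125⌉=8 ⌈945/125⌉=8 ⌈1008/125⌉=9 ⌈1071/125⌉=9 ⌈1134/125⌉=10 ⌈1197/125⌉=10
  n=20…29: ⌈1260/125⌉=11 ⌈1323/125⌉=11 ⌈1386/125⌉=12 ⌈1449/125⌉=12 ⌈1512/125⌉=13 ⌈1575/125⌉=13 ⌈1638/125⌉=14 ⌈1701/125⌉=14 ⌈1764/125⌉=15 ⌈1827/125⌉=15
  n=30…39: ⌈1890/125⌉=16 ⌈1953/125⌉=16 ⌈2016/125⌉=17 ⌈2079/125⌉=17 ⌈2142/125⌉=18 ⌈2205/125⌉=18 ⌈2268/125⌉=19 ⌈2331/125⌉=19 ⌈2394/125⌉=20 ⌈2457/125⌉=20
  n=40…49: ⌈2520/125⌉=21 ⌈2583/125⌉=21 ⌈2646/125⌉=22 ⌈2709/125⌉=22 ⌈2772/125⌉=23 ⌈2835/125⌉=23 ⌈2898/125⌉=24 ⌈2961/125⌉=24 ⌈3024/125⌉=25 ⌈3087/125⌉=25
  n=50…59: ⌈3150/125⌉=26 ⌈3213/125⌉=26 ⌈3276/125⌉=27 ⌈3339/125⌉=27 ⌈3402/125⌉=28 ⌈3465/125⌉=28 ⌈3528/125⌉=29 ⌈3591/125⌉=29 ⌈3654/125⌉=30 ⌈3717/125⌉=30
  n=60…69: ⌈3780/125⌉=31 ⌈3843/125⌉=31 ⌈3906/125⌉=32 ⌈3969/125⌉=32 ⌈4032/125⌉=33 ⌈4095/125⌉=33 ⌈4158/125⌉=34 ⌈4221/125⌉=34 ⌈4284/125⌉=35 ⌈4347/125⌉=35
  n=70…79: ⌈4410/125⌉=36 ⌈4473/125⌉=36 ⌈4536/125⌉=37 ⌈4599/125⌉=37 ⌈4662/125⌉=38 ⌈4725/125⌉=38 ⌈4788/125⌉=39 ⌈4851/125⌉=39 ⌈4914/125⌉=40 ⌈4977/125⌉=40
  n=80…81: ⌈5040/125⌉=41 ⌈5103/125⌉=41
s_n = t_(n+1) − t_n for n = 0 … 80 gives
prefix = 110101010101010101010101010101010101010101010101010101010101010101010101010101010
slide a length-6 window over [0..5] … [75..80] (76 windows); first occurrence of each distinct factor:
  [  0..  5] 110101
  [  1..  6] 101010
  [  2..  7] 010101
  (the other 73 windows repeat one of these)
distinct factors: {010101, 101010, 110101}
count = 3  (Sturmian bound for length 6 is 7)


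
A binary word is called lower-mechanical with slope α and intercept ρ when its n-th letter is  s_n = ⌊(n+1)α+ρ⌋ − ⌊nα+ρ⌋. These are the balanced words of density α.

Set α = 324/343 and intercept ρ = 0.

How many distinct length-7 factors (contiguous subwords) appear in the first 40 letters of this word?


t_n = ⌊(n·324)/343⌋ for n = 0 … 40:
  n=0…9: ⌊0/343⌋=0 ⌊324/343⌋=0 ⌊648/343⌋=1 ⌊972/343⌋=2 ⌊1296/343⌋=3 ⌊1620/343⌋=4 ⌊1944/343⌋=5 ⌊2268/343⌋=6 ⌊2592/343⌋=7 ⌊2916/343⌋=8
  n=10…19: ⌊3240/343⌋=9 ⌊3564/343⌋=10 ⌊3888/343⌋=11 ⌊4212/343⌋=12 ⌊4536/343⌋=13 ⌊4860/343⌋=14 ⌊5184/343⌋=15 ⌊5508/343⌋=16 ⌊5832/343⌋=17 ⌊6156/343⌋=17
  n=20…29: ⌊6480/343⌋=18 ⌊6804/343⌋=19 ⌊7128/343⌋=20 ⌊7452/343⌋=21 ⌊7776/343⌋=22 ⌊8100/343⌋=23 ⌊8424/343⌋=24 ⌊8748/343⌋=25 ⌊9072/343⌋=26 ⌊9396/343⌋=27
  n=30…39: ⌊9720/343⌋=28 ⌊10044/343⌋=29 ⌊10368/343⌋=30 ⌊10692/343⌋=31 ⌊11016/343⌋=32 ⌊11340/343⌋=33 ⌊11664/343⌋=34 ⌊11988/343⌋=34 ⌊12312/343⌋=35 ⌊12636/343⌋=36
  n=40: ⌊12960/343⌋=37
s_n = t_(n+1) − t_n for n = 0 … 39 gives
prefix = 0111111111111111110111111111111111110111
slide a length-7 window over [0..6] … [33..39] (34 windows); first occurrence of each distinct factor:
  [  0..  6] 0111111
  [  1..  7] 1111111
  [ 12.. 18] 1111110
  [ 13.. 19] 1111101
  [ 14.. 20] 1111011
  [ 15.. 21] 1110111
  [ 16.. 22] 1101111
  [ 17.. 23] 1011111
  (the other 26 windows repeat one of these)
distinct factors: {0111111, 1011111, 1101111, 1110111, 1111011, 1111101, 1111110, 1111111}
count = 8  (Sturmian bound for length 7 is 8)

8


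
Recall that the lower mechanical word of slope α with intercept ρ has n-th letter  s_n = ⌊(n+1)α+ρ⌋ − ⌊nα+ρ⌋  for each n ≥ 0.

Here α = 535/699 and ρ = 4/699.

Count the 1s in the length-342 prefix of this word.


261

#1s = Σ_{n=0}^{341} s_n = Σ_{n=0}^{341} (⌊(n+1)α+ρ⌋ − ⌊nα+ρ⌋)
the sum telescopes: every ⌊nα+ρ⌋ with 0 < n < 342 appears once with + and once with −, leaving ⌊342α+ρ⌋ − ⌊0·α+ρ⌋
342α + ρ = (342·535 + 4) / 699 = 182974/699
ρ = 4/699
⌊182974/699⌋ = 261,  ⌊4/699⌋ = 0
#1s = 261 − 0 = 261


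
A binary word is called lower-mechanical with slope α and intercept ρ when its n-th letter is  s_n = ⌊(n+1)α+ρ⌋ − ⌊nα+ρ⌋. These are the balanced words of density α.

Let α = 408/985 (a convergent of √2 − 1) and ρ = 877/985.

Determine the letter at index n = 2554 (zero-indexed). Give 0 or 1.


(n+1)α + ρ = (2555·408 + 877) / 985 = 1043317/985
nα + ρ     = (2554·408 + 877) / 985 = 1042909/985
⌊1043317/985⌋ = 1059,  ⌊1042909/985⌋ = 1058
s_{2554} = 1059 − 1058 = 1

1


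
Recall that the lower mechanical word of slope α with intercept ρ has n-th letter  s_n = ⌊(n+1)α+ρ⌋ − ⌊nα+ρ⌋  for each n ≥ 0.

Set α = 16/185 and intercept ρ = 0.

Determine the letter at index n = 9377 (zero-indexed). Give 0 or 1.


1

(n+1)α + ρ = (9378·16) / 185 = 150048/185
nα + ρ     = (9377·16) / 185 = 150032/185
⌊150048/185⌋ = 811,  ⌊150032/185⌋ = 810
s_{9377} = 811 − 810 = 1


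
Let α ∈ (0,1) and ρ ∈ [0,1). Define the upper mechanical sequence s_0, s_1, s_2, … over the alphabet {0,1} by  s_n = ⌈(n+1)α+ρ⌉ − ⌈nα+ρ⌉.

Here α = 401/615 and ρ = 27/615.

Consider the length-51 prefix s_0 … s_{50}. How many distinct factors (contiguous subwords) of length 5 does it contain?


6

t_n = ⌈(n·401+27)/615⌉ for n = 0 … 51:
  n=0…9: ⌈27/615⌉=1 ⌈428/615⌉=1 ⌈829/615⌉=2 ⌈1230/615⌉=2 ⌈1631/615⌉=3 ⌈2032/615⌉=4 ⌈2433/615⌉=4 ⌈2834/615⌉=5 ⌈3235/615⌉=6 ⌈3636/615⌉=6
  n=10…19: ⌈4037/615⌉=7 ⌈4438/615⌉=8 ⌈4839/615⌉=8 ⌈5240/615⌉=9 ⌈5641/615⌉=10 ⌈6042/615⌉=10 ⌈6443/615⌉=11 ⌈6844/615⌉=12 ⌈7245/615⌉=12 ⌈7646/615⌉=13
  n=20…29: ⌈8047/615⌉=14 ⌈8448/615⌉=14 ⌈8849/615⌉=15 ⌈9250/615⌉=16 ⌈9651/615⌉=16 ⌈10052/615⌉=17 ⌈10453/615⌉=17 ⌈10854/615⌉=18 ⌈11255/615⌉=19 ⌈11656/615⌉=19
  n=30…39: ⌈12057/615⌉=20 ⌈12458/615⌉=21 ⌈12859/615⌉=21 ⌈13260/615⌉=22 ⌈13661/615⌉=23 ⌈14062/615⌉=23 ⌈14463/615⌉=24 ⌈14864/615⌉=25 ⌈15265/615⌉=25 ⌈15666/615⌉=26
  n=40…49: ⌈16067/615⌉=27 ⌈16468/615⌉=27 ⌈16869/615⌉=28 ⌈17270/615⌉=29 ⌈17671/615⌉=29 ⌈18072/615⌉=30 ⌈18473/615⌉=31 ⌈18874/615⌉=31 ⌈19275/615⌉=32 ⌈19676/615⌉=32
  n=50…51: ⌈20077/615⌉=33 ⌈20478/615⌉=34
s_n = t_(n+1) − t_n for n = 0 … 50 gives
prefix = 010110110110110110110110101101101101101101101101011
slide a length-5 window over [0..4] … [46..50] (47 windows); first occurrence of each distinct factor:
  [  0..  4] 01011
  [  1..  5] 10110
  [  2..  6] 01101
  [  3..  7] 11011
  [ 21.. 25] 11010
  [ 22.. 26] 10101
  (the other 41 windows repeat one of these)
distinct factors: {01011, 01101, 10101, 10110, 11010, 11011}
count = 6  (Sturmian bound for length 5 is 6)


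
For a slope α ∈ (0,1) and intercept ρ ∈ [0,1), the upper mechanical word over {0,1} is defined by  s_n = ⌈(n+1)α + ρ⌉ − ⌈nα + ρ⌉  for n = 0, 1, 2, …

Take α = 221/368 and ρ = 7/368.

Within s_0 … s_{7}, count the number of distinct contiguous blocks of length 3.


4

t_n = ⌈(n·221+7)/368⌉ for n = 0 … 8:
  n=0…8: ⌈7/368⌉=1 ⌈228/368⌉=1 ⌈449/368⌉=2 ⌈670/368⌉=2 ⌈891/368⌉=3 ⌈1112/368⌉=4 ⌈1333/368⌉=4 ⌈1554/368⌉=5 ⌈1775/368⌉=5
s_n = t_(n+1) − t_n for n = 0 … 7 gives
prefix = 01011010
slide a length-3 window over [0..2] … [5..7] (6 windows); first occurrence of each distinct factor:
  [  0..  2] 010
  [  1..  3] 101
  [  2..  4] 011
  [  3..  5] 110
  (the other 2 windows repeat one of these)
distinct factors: {010, 011, 101, 110}
count = 4  (Sturmian bound for length 3 is 4)


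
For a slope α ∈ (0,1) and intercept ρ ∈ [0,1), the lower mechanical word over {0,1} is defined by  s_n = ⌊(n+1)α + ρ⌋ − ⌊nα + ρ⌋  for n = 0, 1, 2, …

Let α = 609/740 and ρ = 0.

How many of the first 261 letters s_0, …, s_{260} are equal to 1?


214

#1s = Σ_{n=0}^{260} s_n = Σ_{n=0}^{260} (⌊(n+1)α+ρ⌋ − ⌊nα+ρ⌋)
the sum telescopes: every ⌊nα+ρ⌋ with 0 < n < 261 appears once with + and once with −, leaving ⌊261α+ρ⌋ − ⌊0·α+ρ⌋
261α + ρ = (261·609) / 740 = 158949/740
ρ = 0/740
⌊158949/740⌋ = 214,  ⌊0/740⌋ = 0
#1s = 214 − 0 = 214


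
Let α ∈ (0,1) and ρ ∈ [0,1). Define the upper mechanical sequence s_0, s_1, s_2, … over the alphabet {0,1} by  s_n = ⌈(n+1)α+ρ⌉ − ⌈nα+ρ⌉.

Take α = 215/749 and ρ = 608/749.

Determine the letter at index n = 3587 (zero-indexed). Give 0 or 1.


0

(n+1)α + ρ = (3588·215 + 608) / 749 = 772028/749
nα + ρ     = (3587·215 + 608) / 749 = 771813/749
⌈772028/749⌉ = 1031,  ⌈771813/749⌉ = 1031
s_{3587} = 1031 − 1031 = 0


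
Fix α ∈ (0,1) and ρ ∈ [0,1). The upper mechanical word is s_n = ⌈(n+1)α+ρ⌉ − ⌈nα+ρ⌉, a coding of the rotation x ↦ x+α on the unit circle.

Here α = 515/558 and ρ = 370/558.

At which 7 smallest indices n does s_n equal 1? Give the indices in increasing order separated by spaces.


n=0: ⌈885/558⌉−⌈370/558⌉ = 2−1 = 1  ← one
n=1: ⌈1400/558⌉−⌈885/558⌉ = 3−2 = 1  ← one
n=2: ⌈1915/558⌉−⌈1400/558⌉ = 4−3 = 1  ← one
n=3: ⌈2430/558⌉−⌈1915/558⌉ = 5−4 = 1  ← one
n=4: ⌈2945/558⌉−⌈2430/558⌉ = 6−5 = 1  ← one
n=5: ⌈3460/558⌉−⌈2945/558⌉ = 7−6 = 1  ← one
n=6: ⌈3975/558⌉−⌈3460/558⌉ = 8−7 = 1  ← one
positions of the first 7 ones: 0 1 2 3 4 5 6

0 1 2 3 4 5 6


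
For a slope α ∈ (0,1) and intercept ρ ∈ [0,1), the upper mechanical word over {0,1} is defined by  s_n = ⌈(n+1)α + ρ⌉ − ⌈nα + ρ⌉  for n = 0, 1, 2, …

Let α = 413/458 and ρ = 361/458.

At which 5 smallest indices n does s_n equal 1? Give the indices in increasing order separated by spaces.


n=0: ⌈774/458⌉−⌈361/458⌉ = 2−1 = 1  ← one
n=1: ⌈1187/458⌉−⌈774/458⌉ = 3−2 = 1  ← one
n=2: ⌈1600/458⌉−⌈1187/458⌉ = 4−3 = 1  ← one
n=3: ⌈2013/458⌉−⌈1600/458⌉ = 5−4 = 1  ← one
n=4: ⌈2426/458⌉−⌈2013/458⌉ = 6−5 = 1  ← one
positions of the first 5 ones: 0 1 2 3 4

0 1 2 3 4


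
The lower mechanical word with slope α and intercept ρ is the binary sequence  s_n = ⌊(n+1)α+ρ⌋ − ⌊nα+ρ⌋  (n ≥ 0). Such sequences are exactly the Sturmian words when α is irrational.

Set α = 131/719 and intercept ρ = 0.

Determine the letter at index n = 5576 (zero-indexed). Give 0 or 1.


(n+1)α + ρ = (5577·131) / 719 = 730587/719
nα + ρ     = (5576·131) / 719 = 730456/719
⌊730587/719⌋ = 1016,  ⌊730456/719⌋ = 1015
s_{5576} = 1016 − 1015 = 1

1


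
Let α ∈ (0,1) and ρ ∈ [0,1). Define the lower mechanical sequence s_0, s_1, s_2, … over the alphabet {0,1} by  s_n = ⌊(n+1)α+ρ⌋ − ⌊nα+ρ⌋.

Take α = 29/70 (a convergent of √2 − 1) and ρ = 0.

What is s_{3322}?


0

(n+1)α + ρ = (3323·29) / 70 = 96367/70
nα + ρ     = (3322·29) / 70 = 96338/70
⌊96367/70⌋ = 1376,  ⌊96338/70⌋ = 1376
s_{3322} = 1376 − 1376 = 0


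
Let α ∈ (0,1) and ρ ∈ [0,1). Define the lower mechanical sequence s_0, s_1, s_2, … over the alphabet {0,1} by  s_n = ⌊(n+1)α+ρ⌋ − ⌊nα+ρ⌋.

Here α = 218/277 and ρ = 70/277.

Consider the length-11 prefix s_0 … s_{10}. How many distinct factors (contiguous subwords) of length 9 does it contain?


t_n = ⌊(n·218+70)/277⌋ for n = 0 … 11:
  n=0…9: ⌊70/277⌋=0 ⌊288/277⌋=1 ⌊506/277⌋=1 ⌊724/277⌋=2 ⌊942/277⌋=3 ⌊1160/277⌋=4 ⌊1378/277⌋=4 ⌊1596/277⌋=5 ⌊1814/277⌋=6 ⌊2032/277⌋=7
  n=10…11: ⌊2250/277⌋=8 ⌊2468/277⌋=8
s_n = t_(n+1) − t_n for n = 0 … 10 gives
prefix = 10111011110
slide a length-9 window over [0..8] … [2..10] (3 windows); first occurrence of each distinct factor:
  [  0..  8] 101110111
  [  1..  9] 011101111
  [  2.. 10] 111011110
distinct factors: {011101111, 101110111, 111011110}
count = 3  (Sturmian bound for length 9 is 10)

3


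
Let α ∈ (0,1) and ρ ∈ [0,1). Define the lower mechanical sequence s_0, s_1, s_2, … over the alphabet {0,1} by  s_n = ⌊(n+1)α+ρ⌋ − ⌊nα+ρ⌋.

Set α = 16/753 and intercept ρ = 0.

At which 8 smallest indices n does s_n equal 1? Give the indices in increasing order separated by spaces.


n=0: ⌊16/753⌋−⌊0/753⌋ = 0−0 = 0
n=1: ⌊32/753⌋−⌊16/753⌋ = 0−0 = 0
  …
n=47: ⌊768/753⌋−⌊752/753⌋ = 1−0 = 1  ← one
n=48: ⌊784/753⌋−⌊768/753⌋ = 1−1 = 0
n=49: ⌊800/753⌋−⌊784/753⌋ = 1−1 = 0
  …
n=94: ⌊1520/753⌋−⌊1504/753⌋ = 2−1 = 1  ← one
n=95: ⌊1536/753⌋−⌊1520/753⌋ = 2−2 = 0
n=96: ⌊1552/753⌋−⌊1536/753⌋ = 2−2 = 0
  …
n=141: ⌊2272/753⌋−⌊2256/753⌋ = 3−2 = 1  ← one
n=142: ⌊2288/753⌋−⌊2272/753⌋ = 3−3 = 0
n=143: ⌊2304/753⌋−⌊2288/753⌋ = 3−3 = 0
  …
n=188: ⌊3024/753⌋−⌊3008/753⌋ = 4−3 = 1  ← one
n=189: ⌊3040/753⌋−⌊3024/753⌋ = 4−4 = 0
n=190: ⌊3056/753⌋−⌊3040/753⌋ = 4−4 = 0
  …
n=235: ⌊3776/753⌋−⌊3760/753⌋ = 5−4 = 1  ← one
n=236: ⌊3792/753⌋−⌊3776/753⌋ = 5−5 = 0
n=237: ⌊3808/753⌋−⌊3792/753⌋ = 5−5 = 0
  …
n=282: ⌊4528/753⌋−⌊4512/753⌋ = 6−5 = 1  ← one
n=283: ⌊4544/753⌋−⌊4528/753⌋ = 6−6 = 0
n=284: ⌊4560/753⌋−⌊4544/753⌋ = 6−6 = 0
  …
n=329: ⌊5280/753⌋−⌊5264/753⌋ = 7−6 = 1  ← one
n=330: ⌊5296/753⌋−⌊5280/753⌋ = 7−7 = 0
n=331: ⌊5312/753⌋−⌊5296/753⌋ = 7−7 = 0
  …
n=376: ⌊6032/753⌋−⌊6016/753⌋ = 8−7 = 1  ← one
positions of the first 8 ones: 47 94 141 188 235 282 329 376

47 94 141 188 235 282 329 376


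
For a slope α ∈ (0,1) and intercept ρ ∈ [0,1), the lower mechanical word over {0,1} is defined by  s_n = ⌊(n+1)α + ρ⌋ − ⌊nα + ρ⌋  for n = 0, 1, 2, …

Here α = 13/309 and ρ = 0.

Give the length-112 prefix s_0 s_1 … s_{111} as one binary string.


n=0: ⌊(1·13)/309⌋ − ⌊(0·13)/309⌋ = ⌊13/309⌋ − ⌊0/309⌋ = 0 − 0 = 0
n=1: ⌊(2·13)/309⌋ − ⌊(1·13)/309⌋ = ⌊26/309⌋ − ⌊13/309⌋ = 0 − 0 = 0
n=2: ⌊(3·13)/309⌋ − ⌊(2·13)/309⌋ = ⌊39/309⌋ − ⌊26/309⌋ = 0 − 0 = 0
n=3: ⌊(4·13)/309⌋ − ⌊(3·13)/309⌋ = ⌊52/309⌋ − ⌊39/309⌋ = 0 − 0 = 0
n=4: ⌊(5·13)/309⌋ − ⌊(4·13)/309⌋ = ⌊65/309⌋ − ⌊52/309⌋ = 0 − 0 = 0
n=5: ⌊(6·13)/309⌋ − ⌊(5·13)/309⌋ = ⌊78/309⌋ − ⌊65/309⌋ = 0 − 0 = 0
n=6: ⌊(7·13)/309⌋ − ⌊(6·13)/309⌋ = ⌊91/309⌋ − ⌊78/309⌋ = 0 − 0 = 0
n=7: ⌊(8·13)/309⌋ − ⌊(7·13)/309⌋ = ⌊104/309⌋ − ⌊91/309⌋ = 0 − 0 = 0
n=8: ⌊(9·13)/309⌋ − ⌊(8·13)/309⌋ = ⌊117/309⌋ − ⌊104/309⌋ = 0 − 0 = 0
n=9: ⌊(10·13)/309⌋ − ⌊(9·13)/309⌋ = ⌊130/309⌋ − ⌊117/309⌋ = 0 − 0 = 0
n=10: ⌊(11·13)/309⌋ − ⌊(10·13)/309⌋ = ⌊143/309⌋ − ⌊130/309⌋ = 0 − 0 = 0
n=11: ⌊(12·13)/309⌋ − ⌊(11·13)/309⌋ = ⌊156/309⌋ − ⌊143/309⌋ = 0 − 0 = 0
n=12: ⌊(13·13)/309⌋ − ⌊(12·13)/309⌋ = ⌊169/309⌋ − ⌊156/309⌋ = 0 − 0 = 0
n=13: ⌊(14·13)/309⌋ − ⌊(13·13)/309⌋ = ⌊182/309⌋ − ⌊169/309⌋ = 0 − 0 = 0
n=14: ⌊(15·13)/309⌋ − ⌊(14·13)/309⌋ = ⌊195/309⌋ − ⌊182/309⌋ = 0 − 0 = 0
n=15: ⌊(16·13)/309⌋ − ⌊(15·13)/309⌋ = ⌊208/309⌋ − ⌊195/309⌋ = 0 − 0 = 0
n=16: ⌊(17·13)/309⌋ − ⌊(16·13)/309⌋ = ⌊221/309⌋ − ⌊208/309⌋ = 0 − 0 = 0
n=17: ⌊(18·13)/309⌋ − ⌊(17·13)/309⌋ = ⌊234/309⌋ − ⌊221/309⌋ = 0 − 0 = 0
n=18: ⌊(19·13)/309⌋ − ⌊(18·13)/309⌋ = ⌊247/309⌋ − ⌊234/309⌋ = 0 − 0 = 0
n=19: ⌊(20·13)/309⌋ − ⌊(19·13)/309⌋ = ⌊260/309⌋ − ⌊247/309⌋ = 0 − 0 = 0
n=20: ⌊(21·13)/309⌋ − ⌊(20·13)/309⌋ = ⌊273/309⌋ − ⌊260/309⌋ = 0 − 0 = 0
n=21: ⌊(22·13)/309⌋ − ⌊(21·13)/309⌋ = ⌊286/309⌋ − ⌊273/309⌋ = 0 − 0 = 0
n=22: ⌊(23·13)/309⌋ − ⌊(22·13)/309⌋ = ⌊299/309⌋ − ⌊286/309⌋ = 0 − 0 = 0
n=23: ⌊(24·13)/309⌋ − ⌊(23·13)/309⌋ = ⌊312/309⌋ − ⌊299/309⌋ = 1 − 0 = 1
n=24: ⌊(25·13)/309⌋ − ⌊(24·13)/309⌋ = ⌊325/309⌋ − ⌊312/309⌋ = 1 − 1 = 0
n=25: ⌊(26·13)/309⌋ − ⌊(25·13)/309⌋ = ⌊338/309⌋ − ⌊325/309⌋ = 1 − 1 = 0
n=26: ⌊(27·13)/309⌋ − ⌊(26·13)/309⌋ = ⌊351/309⌋ − ⌊338/309⌋ = 1 − 1 = 0
n=27: ⌊(28·13)/309⌋ − ⌊(27·13)/309⌋ = ⌊364/309⌋ − ⌊351/309⌋ = 1 − 1 = 0
n=28: ⌊(29·13)/309⌋ − ⌊(28·13)/309⌋ = ⌊377/309⌋ − ⌊364/309⌋ = 1 − 1 = 0
n=29: ⌊(30·13)/309⌋ − ⌊(29·13)/309⌋ = ⌊390/309⌋ − ⌊377/309⌋ = 1 − 1 = 0
n=30: ⌊(31·13)/309⌋ − ⌊(30·13)/309⌋ = ⌊403/309⌋ − ⌊390/309⌋ = 1 − 1 = 0
n=31: ⌊(32·13)/309⌋ − ⌊(31·13)/309⌋ = ⌊416/309⌋ − ⌊403/309⌋ = 1 − 1 = 0
n=32: ⌊(33·13)/309⌋ − ⌊(32·13)/309⌋ = ⌊429/309⌋ − ⌊416/309⌋ = 1 − 1 = 0
n=33: ⌊(34·13)/309⌋ − ⌊(33·13)/309⌋ = ⌊442/309⌋ − ⌊429/309⌋ = 1 − 1 = 0
n=34: ⌊(35·13)/309⌋ − ⌊(34·13)/309⌋ = ⌊455/309⌋ − ⌊442/309⌋ = 1 − 1 = 0
n=35: ⌊(36·13)/309⌋ − ⌊(35·13)/309⌋ = ⌊468/309⌋ − ⌊455/309⌋ = 1 − 1 = 0
n=36: ⌊(37·13)/309⌋ − ⌊(36·13)/309⌋ = ⌊481/309⌋ − ⌊468/309⌋ = 1 − 1 = 0
n=37: ⌊(38·13)/309⌋ − ⌊(37·13)/309⌋ = ⌊494/309⌋ − ⌊481/309⌋ = 1 − 1 = 0
n=38: ⌊(39·13)/309⌋ − ⌊(38·13)/309⌋ = ⌊507/309⌋ − ⌊494/309⌋ = 1 − 1 = 0
n=39: ⌊(40·13)/309⌋ − ⌊(39·13)/309⌋ = ⌊520/309⌋ − ⌊507/309⌋ = 1 − 1 = 0
n=40: ⌊(41·13)/309⌋ − ⌊(40·13)/309⌋ = ⌊533/309⌋ − ⌊520/309⌋ = 1 − 1 = 0
n=41: ⌊(42·13)/309⌋ − ⌊(41·13)/309⌋ = ⌊546/309⌋ − ⌊533/309⌋ = 1 − 1 = 0
n=42: ⌊(43·13)/309⌋ − ⌊(42·13)/309⌋ = ⌊559/309⌋ − ⌊546/309⌋ = 1 − 1 = 0
n=43: ⌊(44·13)/309⌋ − ⌊(43·13)/309⌋ = ⌊572/309⌋ − ⌊559/309⌋ = 1 − 1 = 0
n=44: ⌊(45·13)/309⌋ − ⌊(44·13)/309⌋ = ⌊585/309⌋ − ⌊572/309⌋ = 1 − 1 = 0
n=45: ⌊(46·13)/309⌋ − ⌊(45·13)/309⌋ = ⌊598/309⌋ − ⌊585/309⌋ = 1 − 1 = 0
n=46: ⌊(47·13)/309⌋ − ⌊(46·13)/309⌋ = ⌊611/309⌋ − ⌊598/309⌋ = 1 − 1 = 0
n=47: ⌊(48·13)/309⌋ − ⌊(47·13)/309⌋ = ⌊624/309⌋ − ⌊611/309⌋ = 2 − 1 = 1
n=48: ⌊(49·13)/309⌋ − ⌊(48·13)/309⌋ = ⌊637/309⌋ − ⌊624/309⌋ = 2 − 2 = 0
n=49: ⌊(50·13)/309⌋ − ⌊(49·13)/309⌋ = ⌊650/309⌋ − ⌊637/309⌋ = 2 − 2 = 0
n=50: ⌊(51·13)/309⌋ − ⌊(50·13)/309⌋ = ⌊663/309⌋ − ⌊650/309⌋ = 2 − 2 = 0
n=51: ⌊(52·13)/309⌋ − ⌊(51·13)/309⌋ = ⌊676/309⌋ − ⌊663/309⌋ = 2 − 2 = 0
n=52: ⌊(53·13)/309⌋ − ⌊(52·13)/309⌋ = ⌊689/309⌋ − ⌊676/309⌋ = 2 − 2 = 0
n=53: ⌊(54·13)/309⌋ − ⌊(53·13)/309⌋ = ⌊702/309⌋ − ⌊689/309⌋ = 2 − 2 = 0
n=54: ⌊(55·13)/309⌋ − ⌊(54·13)/309⌋ = ⌊715/309⌋ − ⌊702/309⌋ = 2 − 2 = 0
n=55: ⌊(56·13)/309⌋ − ⌊(55·13)/309⌋ = ⌊728/309⌋ − ⌊715/309⌋ = 2 − 2 = 0
n=56: ⌊(57·13)/309⌋ − ⌊(56·13)/309⌋ = ⌊741/309⌋ − ⌊728/309⌋ = 2 − 2 = 0
n=57: ⌊(58·13)/309⌋ − ⌊(57·13)/309⌋ = ⌊754/309⌋ − ⌊741/309⌋ = 2 − 2 = 0
n=58: ⌊(59·13)/309⌋ − ⌊(58·13)/309⌋ = ⌊767/309⌋ − ⌊754/309⌋ = 2 − 2 = 0
n=59: ⌊(60·13)/309⌋ − ⌊(59·13)/309⌋ = ⌊780/309⌋ − ⌊767/309⌋ = 2 − 2 = 0
n=60: ⌊(61·13)/309⌋ − ⌊(60·13)/309⌋ = ⌊793/309⌋ − ⌊780/309⌋ = 2 − 2 = 0
n=61: ⌊(62·13)/309⌋ − ⌊(61·13)/309⌋ = ⌊806/309⌋ − ⌊793/309⌋ = 2 − 2 = 0
n=62: ⌊(63·13)/309⌋ − ⌊(62·13)/309⌋ = ⌊819/309⌋ − ⌊806/309⌋ = 2 − 2 = 0
n=63: ⌊(64·13)/309⌋ − ⌊(63·13)/309⌋ = ⌊832/309⌋ − ⌊819/309⌋ = 2 − 2 = 0
n=64: ⌊(65·13)/309⌋ − ⌊(64·13)/309⌋ = ⌊845/309⌋ − ⌊832/309⌋ = 2 − 2 = 0
n=65: ⌊(66·13)/309⌋ − ⌊(65·13)/309⌋ = ⌊858/309⌋ − ⌊845/309⌋ = 2 − 2 = 0
n=66: ⌊(67·13)/309⌋ − ⌊(66·13)/309⌋ = ⌊871/309⌋ − ⌊858/309⌋ = 2 − 2 = 0
n=67: ⌊(68·13)/309⌋ − ⌊(67·13)/309⌋ = ⌊884/309⌋ − ⌊871/309⌋ = 2 − 2 = 0
n=68: ⌊(69·13)/309⌋ − ⌊(68·13)/309⌋ = ⌊897/309⌋ − ⌊884/309⌋ = 2 − 2 = 0
n=69: ⌊(70·13)/309⌋ − ⌊(69·13)/309⌋ = ⌊910/309⌋ − ⌊897/309⌋ = 2 − 2 = 0
n=70: ⌊(71·13)/309⌋ − ⌊(70·13)/309⌋ = ⌊923/309⌋ − ⌊910/309⌋ = 2 − 2 = 0
n=71: ⌊(72·13)/309⌋ − ⌊(71·13)/309⌋ = ⌊936/309⌋ − ⌊923/309⌋ = 3 − 2 = 1
n=72: ⌊(73·13)/309⌋ − ⌊(72·13)/309⌋ = ⌊949/309⌋ − ⌊936/309⌋ = 3 − 3 = 0
n=73: ⌊(74·13)/309⌋ − ⌊(73·13)/309⌋ = ⌊962/309⌋ − ⌊949/309⌋ = 3 − 3 = 0
n=74: ⌊(75·13)/309⌋ − ⌊(74·13)/309⌋ = ⌊975/309⌋ − ⌊962/309⌋ = 3 − 3 = 0
n=75: ⌊(76·13)/309⌋ − ⌊(75·13)/309⌋ = ⌊988/309⌋ − ⌊975/309⌋ = 3 − 3 = 0
n=76: ⌊(77·13)/309⌋ − ⌊(76·13)/309⌋ = ⌊1001/309⌋ − ⌊988/309⌋ = 3 − 3 = 0
n=77: ⌊(78·13)/309⌋ − ⌊(77·13)/309⌋ = ⌊1014/309⌋ − ⌊1001/309⌋ = 3 − 3 = 0
n=78: ⌊(79·13)/309⌋ − ⌊(78·13)/309⌋ = ⌊1027/309⌋ − ⌊1014/309⌋ = 3 − 3 = 0
n=79: ⌊(80·13)/309⌋ − ⌊(79·13)/309⌋ = ⌊1040/309⌋ − ⌊1027/309⌋ = 3 − 3 = 0
n=80: ⌊(81·13)/309⌋ − ⌊(80·13)/309⌋ = ⌊1053/309⌋ − ⌊1040/309⌋ = 3 − 3 = 0
n=81: ⌊(82·13)/309⌋ − ⌊(81·13)/309⌋ = ⌊1066/309⌋ − ⌊1053/309⌋ = 3 − 3 = 0
n=82: ⌊(83·13)/309⌋ − ⌊(82·13)/309⌋ = ⌊1079/309⌋ − ⌊1066/309⌋ = 3 − 3 = 0
n=83: ⌊(84·13)/309⌋ − ⌊(83·13)/309⌋ = ⌊1092/309⌋ − ⌊1079/309⌋ = 3 − 3 = 0
n=84: ⌊(85·13)/309⌋ − ⌊(84·13)/309⌋ = ⌊1105/309⌋ − ⌊1092/309⌋ = 3 − 3 = 0
n=85: ⌊(86·13)/309⌋ − ⌊(85·13)/309⌋ = ⌊1118/309⌋ − ⌊1105/309⌋ = 3 − 3 = 0
n=86: ⌊(87·13)/309⌋ − ⌊(86·13)/309⌋ = ⌊1131/309⌋ − ⌊1118/309⌋ = 3 − 3 = 0
n=87: ⌊(88·13)/309⌋ − ⌊(87·13)/309⌋ = ⌊1144/309⌋ − ⌊1131/309⌋ = 3 − 3 = 0
n=88: ⌊(89·13)/309⌋ − ⌊(88·13)/309⌋ = ⌊1157/309⌋ − ⌊1144/309⌋ = 3 − 3 = 0
n=89: ⌊(90·13)/309⌋ − ⌊(89·13)/309⌋ = ⌊1170/309⌋ − ⌊1157/309⌋ = 3 − 3 = 0
n=90: ⌊(91·13)/309⌋ − ⌊(90·13)/309⌋ = ⌊1183/309⌋ − ⌊1170/309⌋ = 3 − 3 = 0
n=91: ⌊(92·13)/309⌋ − ⌊(91·13)/309⌋ = ⌊1196/309⌋ − ⌊1183/309⌋ = 3 − 3 = 0
n=92: ⌊(93·13)/309⌋ − ⌊(92·13)/309⌋ = ⌊1209/309⌋ − ⌊1196/309⌋ = 3 − 3 = 0
n=93: ⌊(94·13)/309⌋ − ⌊(93·13)/309⌋ = ⌊1222/309⌋ − ⌊1209/309⌋ = 3 − 3 = 0
n=94: ⌊(95·13)/309⌋ − ⌊(94·13)/309⌋ = ⌊1235/309⌋ − ⌊1222/309⌋ = 3 − 3 = 0
n=95: ⌊(96·13)/309⌋ − ⌊(95·13)/309⌋ = ⌊1248/309⌋ − ⌊1235/309⌋ = 4 − 3 = 1
n=96: ⌊(97·13)/309⌋ − ⌊(96·13)/309⌋ = ⌊1261/309⌋ − ⌊1248/309⌋ = 4 − 4 = 0
n=97: ⌊(98·13)/309⌋ − ⌊(97·13)/309⌋ = ⌊1274/309⌋ − ⌊1261/309⌋ = 4 − 4 = 0
n=98: ⌊(99·13)/309⌋ − ⌊(98·13)/309⌋ = ⌊1287/309⌋ − ⌊1274/309⌋ = 4 − 4 = 0
n=99: ⌊(100·13)/309⌋ − ⌊(99·13)/309⌋ = ⌊1300/309⌋ − ⌊1287/309⌋ = 4 − 4 = 0
n=100: ⌊(101·13)/309⌋ − ⌊(100·13)/309⌋ = ⌊1313/309⌋ − ⌊1300/309⌋ = 4 − 4 = 0
n=101: ⌊(102·13)/309⌋ − ⌊(101·13)/309⌋ = ⌊1326/309⌋ − ⌊1313/309⌋ = 4 − 4 = 0
n=102: ⌊(103·13)/309⌋ − ⌊(102·13)/309⌋ = ⌊1339/309⌋ − ⌊1326/309⌋ = 4 − 4 = 0
n=103: ⌊(104·13)/309⌋ − ⌊(103·13)/309⌋ = ⌊1352/309⌋ − ⌊1339/309⌋ = 4 − 4 = 0
n=104: ⌊(105·13)/309⌋ − ⌊(104·13)/309⌋ = ⌊1365/309⌋ − ⌊1352/309⌋ = 4 − 4 = 0
n=105: ⌊(106·13)/309⌋ − ⌊(105·13)/309⌋ = ⌊1378/309⌋ − ⌊1365/309⌋ = 4 − 4 = 0
n=106: ⌊(107·13)/309⌋ − ⌊(106·13)/309⌋ = ⌊1391/309⌋ − ⌊1378/309⌋ = 4 − 4 = 0
n=107: ⌊(108·13)/309⌋ − ⌊(107·13)/309⌋ = ⌊1404/309⌋ − ⌊1391/309⌋ = 4 − 4 = 0
n=108: ⌊(109·13)/309⌋ − ⌊(108·13)/309⌋ = ⌊1417/309⌋ − ⌊1404/309⌋ = 4 − 4 = 0
n=109: ⌊(110·13)/309⌋ − ⌊(109·13)/309⌋ = ⌊1430/309⌋ − ⌊1417/309⌋ = 4 − 4 = 0
n=110: ⌊(111·13)/309⌋ − ⌊(110·13)/309⌋ = ⌊1443/309⌋ − ⌊1430/309⌋ = 4 − 4 = 0
n=111: ⌊(112·13)/309⌋ − ⌊(111·13)/309⌋ = ⌊1456/309⌋ − ⌊1443/309⌋ = 4 − 4 = 0

0000000000000000000000010000000000000000000000010000000000000000000000010000000000000000000000010000000000000000
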